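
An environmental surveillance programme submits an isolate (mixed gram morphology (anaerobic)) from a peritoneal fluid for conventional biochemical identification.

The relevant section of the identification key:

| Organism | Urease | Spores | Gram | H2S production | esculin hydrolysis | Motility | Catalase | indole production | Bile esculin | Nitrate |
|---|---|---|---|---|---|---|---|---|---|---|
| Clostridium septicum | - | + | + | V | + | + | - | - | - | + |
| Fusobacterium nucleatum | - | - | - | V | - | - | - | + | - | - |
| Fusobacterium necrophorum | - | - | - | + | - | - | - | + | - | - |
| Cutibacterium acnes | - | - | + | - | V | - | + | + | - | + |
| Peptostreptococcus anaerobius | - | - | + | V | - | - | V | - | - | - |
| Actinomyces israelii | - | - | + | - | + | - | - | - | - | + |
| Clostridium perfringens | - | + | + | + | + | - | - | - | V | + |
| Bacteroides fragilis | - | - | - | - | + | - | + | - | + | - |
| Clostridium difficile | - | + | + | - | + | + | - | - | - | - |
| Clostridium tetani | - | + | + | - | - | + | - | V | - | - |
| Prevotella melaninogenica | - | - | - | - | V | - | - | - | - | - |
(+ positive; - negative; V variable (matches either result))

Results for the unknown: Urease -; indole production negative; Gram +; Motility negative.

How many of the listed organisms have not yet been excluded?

3

Urease -: all 11 remaining candidates are consistent.
indole production -: excludes Fusobacterium nucleatum, Fusobacterium necrophorum, Cutibacterium acnes — 8 left.
Gram +: excludes Bacteroides fragilis, Prevotella melaninogenica — 6 left.
Motility -: excludes Clostridium septicum, Clostridium difficile, Clostridium tetani — 3 left.
Still consistent: Actinomyces israelii, Clostridium perfringens, Peptostreptococcus anaerobius.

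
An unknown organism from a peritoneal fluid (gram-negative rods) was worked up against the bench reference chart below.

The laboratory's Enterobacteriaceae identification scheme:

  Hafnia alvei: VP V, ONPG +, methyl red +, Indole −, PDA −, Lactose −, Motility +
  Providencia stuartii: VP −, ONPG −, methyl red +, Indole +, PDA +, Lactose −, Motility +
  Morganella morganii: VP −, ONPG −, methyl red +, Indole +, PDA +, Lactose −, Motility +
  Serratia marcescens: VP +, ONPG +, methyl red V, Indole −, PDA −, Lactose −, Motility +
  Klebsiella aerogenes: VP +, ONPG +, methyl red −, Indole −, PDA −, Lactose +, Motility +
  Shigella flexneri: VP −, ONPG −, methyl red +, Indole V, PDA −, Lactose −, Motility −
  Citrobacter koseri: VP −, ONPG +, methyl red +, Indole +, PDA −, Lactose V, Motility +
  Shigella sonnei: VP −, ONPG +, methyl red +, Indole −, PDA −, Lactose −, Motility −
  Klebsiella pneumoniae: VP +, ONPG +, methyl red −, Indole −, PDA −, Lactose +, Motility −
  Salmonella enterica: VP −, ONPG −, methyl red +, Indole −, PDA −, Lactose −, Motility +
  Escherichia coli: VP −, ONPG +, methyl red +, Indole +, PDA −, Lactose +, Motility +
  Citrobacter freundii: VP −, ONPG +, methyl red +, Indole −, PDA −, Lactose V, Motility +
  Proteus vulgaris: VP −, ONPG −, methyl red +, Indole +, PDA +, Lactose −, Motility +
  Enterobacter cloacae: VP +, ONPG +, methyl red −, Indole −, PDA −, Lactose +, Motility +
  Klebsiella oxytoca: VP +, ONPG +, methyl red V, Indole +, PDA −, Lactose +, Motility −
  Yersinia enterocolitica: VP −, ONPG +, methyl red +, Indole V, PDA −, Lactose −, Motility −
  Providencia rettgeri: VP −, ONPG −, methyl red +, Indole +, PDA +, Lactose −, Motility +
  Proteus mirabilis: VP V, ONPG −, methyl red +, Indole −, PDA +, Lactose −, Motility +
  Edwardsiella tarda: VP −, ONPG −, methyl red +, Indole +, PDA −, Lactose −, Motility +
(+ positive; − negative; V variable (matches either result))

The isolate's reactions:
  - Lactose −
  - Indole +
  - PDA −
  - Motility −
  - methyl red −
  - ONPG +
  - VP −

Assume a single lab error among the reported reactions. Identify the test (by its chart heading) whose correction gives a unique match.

methyl red

As reported, no row in the chart matches all 7 reactions.
Reversing ONPG → still no organism matches.
Reversing PDA → still no organism matches.
Reversing VP → still no organism matches.
Reversing Indole → still no organism matches.
Reversing methyl red (to +) → unique match: Yersinia enterocolitica.
Reversing Lactose → still no organism matches.
Reversing Motility → still no organism matches.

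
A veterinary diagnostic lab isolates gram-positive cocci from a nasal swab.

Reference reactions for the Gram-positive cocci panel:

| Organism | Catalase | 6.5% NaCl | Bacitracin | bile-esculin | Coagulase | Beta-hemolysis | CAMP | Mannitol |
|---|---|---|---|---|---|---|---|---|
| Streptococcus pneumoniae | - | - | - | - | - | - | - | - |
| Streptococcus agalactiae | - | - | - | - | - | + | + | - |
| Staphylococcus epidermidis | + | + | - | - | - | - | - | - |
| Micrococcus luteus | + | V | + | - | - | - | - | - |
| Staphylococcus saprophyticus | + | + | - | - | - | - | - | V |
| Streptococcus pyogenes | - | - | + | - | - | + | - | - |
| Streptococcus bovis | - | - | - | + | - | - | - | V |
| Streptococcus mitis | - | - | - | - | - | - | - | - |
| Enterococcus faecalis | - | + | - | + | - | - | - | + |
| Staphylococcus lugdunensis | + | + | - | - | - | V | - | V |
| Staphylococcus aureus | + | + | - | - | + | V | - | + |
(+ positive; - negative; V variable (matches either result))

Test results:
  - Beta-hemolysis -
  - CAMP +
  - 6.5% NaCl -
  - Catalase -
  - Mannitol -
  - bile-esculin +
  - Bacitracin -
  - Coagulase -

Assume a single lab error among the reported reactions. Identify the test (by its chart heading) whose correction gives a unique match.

CAMP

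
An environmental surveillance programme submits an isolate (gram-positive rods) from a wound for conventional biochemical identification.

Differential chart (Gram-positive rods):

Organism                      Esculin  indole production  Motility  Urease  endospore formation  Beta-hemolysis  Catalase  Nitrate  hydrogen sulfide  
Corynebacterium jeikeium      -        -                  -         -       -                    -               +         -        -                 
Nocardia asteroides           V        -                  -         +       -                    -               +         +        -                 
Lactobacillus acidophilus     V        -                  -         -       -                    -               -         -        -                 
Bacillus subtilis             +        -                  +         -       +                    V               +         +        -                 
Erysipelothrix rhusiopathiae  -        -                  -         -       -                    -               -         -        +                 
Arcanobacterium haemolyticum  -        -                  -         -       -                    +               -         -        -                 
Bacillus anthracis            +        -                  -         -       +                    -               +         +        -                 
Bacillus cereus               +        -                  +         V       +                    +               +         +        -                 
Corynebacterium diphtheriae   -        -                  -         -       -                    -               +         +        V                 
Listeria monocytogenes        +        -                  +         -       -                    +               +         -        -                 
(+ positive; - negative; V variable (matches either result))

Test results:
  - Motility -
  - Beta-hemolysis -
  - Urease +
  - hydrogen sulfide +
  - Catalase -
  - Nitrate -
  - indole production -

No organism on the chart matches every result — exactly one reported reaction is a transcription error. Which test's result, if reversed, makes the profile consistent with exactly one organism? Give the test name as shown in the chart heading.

Urease

As reported, no row in the chart matches all 7 reactions.
Reversing Catalase → still no organism matches.
Reversing hydrogen sulfide → still no organism matches.
Reversing Urease (to -) → unique match: Erysipelothrix rhusiopathiae.
Reversing Motility → still no organism matches.
Reversing Nitrate → still no organism matches.
Reversing indole production → still no organism matches.
Reversing Beta-hemolysis → still no organism matches.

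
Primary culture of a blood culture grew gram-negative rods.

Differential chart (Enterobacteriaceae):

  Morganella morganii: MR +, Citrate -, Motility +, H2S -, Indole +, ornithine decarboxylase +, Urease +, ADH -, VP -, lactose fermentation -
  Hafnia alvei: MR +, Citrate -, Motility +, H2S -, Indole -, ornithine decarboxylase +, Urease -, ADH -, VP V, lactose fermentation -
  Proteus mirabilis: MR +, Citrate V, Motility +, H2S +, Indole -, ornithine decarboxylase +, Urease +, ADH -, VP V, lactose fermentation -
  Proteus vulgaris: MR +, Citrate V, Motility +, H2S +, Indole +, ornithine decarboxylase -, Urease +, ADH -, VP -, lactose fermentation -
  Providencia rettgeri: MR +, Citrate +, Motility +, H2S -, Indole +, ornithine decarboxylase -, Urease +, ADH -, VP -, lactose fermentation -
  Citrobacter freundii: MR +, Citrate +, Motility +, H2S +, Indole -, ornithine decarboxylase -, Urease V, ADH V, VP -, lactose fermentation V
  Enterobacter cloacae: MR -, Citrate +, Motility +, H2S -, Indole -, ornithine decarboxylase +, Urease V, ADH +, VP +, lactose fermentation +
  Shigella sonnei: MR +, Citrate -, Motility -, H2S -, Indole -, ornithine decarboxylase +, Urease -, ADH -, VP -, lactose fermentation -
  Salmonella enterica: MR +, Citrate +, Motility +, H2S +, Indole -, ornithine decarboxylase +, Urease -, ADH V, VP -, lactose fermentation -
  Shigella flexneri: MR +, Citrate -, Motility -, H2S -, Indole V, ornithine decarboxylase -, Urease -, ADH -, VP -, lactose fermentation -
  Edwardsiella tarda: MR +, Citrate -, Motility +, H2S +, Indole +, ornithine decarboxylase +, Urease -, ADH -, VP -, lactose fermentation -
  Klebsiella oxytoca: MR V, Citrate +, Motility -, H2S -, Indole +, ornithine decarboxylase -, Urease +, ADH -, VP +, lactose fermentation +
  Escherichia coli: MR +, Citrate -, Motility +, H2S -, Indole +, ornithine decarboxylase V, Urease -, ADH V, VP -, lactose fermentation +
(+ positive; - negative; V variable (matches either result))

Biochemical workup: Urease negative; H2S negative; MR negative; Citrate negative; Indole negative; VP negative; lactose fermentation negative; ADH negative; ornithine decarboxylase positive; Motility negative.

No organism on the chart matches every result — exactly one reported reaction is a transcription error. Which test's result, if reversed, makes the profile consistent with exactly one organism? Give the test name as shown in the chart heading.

MR

As reported, no row in the chart matches all 10 reactions.
Reversing Motility → still no organism matches.
Reversing Indole → still no organism matches.
Reversing H2S → still no organism matches.
Reversing Urease → still no organism matches.
Reversing lactose fermentation → still no organism matches.
Reversing ornithine decarboxylase → still no organism matches.
Reversing ADH → still no organism matches.
Reversing MR (to +) → unique match: Shigella sonnei.
Reversing VP → still no organism matches.
Reversing Citrate → still no organism matches.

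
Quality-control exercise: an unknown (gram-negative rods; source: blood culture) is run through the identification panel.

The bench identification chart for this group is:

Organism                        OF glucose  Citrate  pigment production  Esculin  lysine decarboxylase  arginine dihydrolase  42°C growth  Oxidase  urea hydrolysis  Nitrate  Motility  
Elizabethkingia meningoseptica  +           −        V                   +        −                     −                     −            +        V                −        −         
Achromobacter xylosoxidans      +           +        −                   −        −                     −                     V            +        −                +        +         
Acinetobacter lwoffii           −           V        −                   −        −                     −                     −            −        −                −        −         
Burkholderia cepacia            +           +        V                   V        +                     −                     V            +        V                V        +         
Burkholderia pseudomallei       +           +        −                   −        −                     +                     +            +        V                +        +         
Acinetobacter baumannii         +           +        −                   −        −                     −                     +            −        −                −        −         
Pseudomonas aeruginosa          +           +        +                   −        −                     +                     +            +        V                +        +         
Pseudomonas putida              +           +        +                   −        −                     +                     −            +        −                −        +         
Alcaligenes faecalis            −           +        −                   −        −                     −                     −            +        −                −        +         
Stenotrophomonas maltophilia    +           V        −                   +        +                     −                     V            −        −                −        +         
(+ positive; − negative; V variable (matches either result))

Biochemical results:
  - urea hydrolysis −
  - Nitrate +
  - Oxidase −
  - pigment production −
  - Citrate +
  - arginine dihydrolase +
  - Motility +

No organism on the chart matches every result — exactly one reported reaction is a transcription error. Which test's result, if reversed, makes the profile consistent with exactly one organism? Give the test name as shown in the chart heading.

Oxidase

As reported, no row in the chart matches all 7 reactions.
Reversing Citrate → still no organism matches.
Reversing pigment production → still no organism matches.
Reversing urea hydrolysis → still no organism matches.
Reversing Nitrate → still no organism matches.
Reversing Oxidase (to +) → unique match: Burkholderia pseudomallei.
Reversing Motility → still no organism matches.
Reversing arginine dihydrolase → still no organism matches.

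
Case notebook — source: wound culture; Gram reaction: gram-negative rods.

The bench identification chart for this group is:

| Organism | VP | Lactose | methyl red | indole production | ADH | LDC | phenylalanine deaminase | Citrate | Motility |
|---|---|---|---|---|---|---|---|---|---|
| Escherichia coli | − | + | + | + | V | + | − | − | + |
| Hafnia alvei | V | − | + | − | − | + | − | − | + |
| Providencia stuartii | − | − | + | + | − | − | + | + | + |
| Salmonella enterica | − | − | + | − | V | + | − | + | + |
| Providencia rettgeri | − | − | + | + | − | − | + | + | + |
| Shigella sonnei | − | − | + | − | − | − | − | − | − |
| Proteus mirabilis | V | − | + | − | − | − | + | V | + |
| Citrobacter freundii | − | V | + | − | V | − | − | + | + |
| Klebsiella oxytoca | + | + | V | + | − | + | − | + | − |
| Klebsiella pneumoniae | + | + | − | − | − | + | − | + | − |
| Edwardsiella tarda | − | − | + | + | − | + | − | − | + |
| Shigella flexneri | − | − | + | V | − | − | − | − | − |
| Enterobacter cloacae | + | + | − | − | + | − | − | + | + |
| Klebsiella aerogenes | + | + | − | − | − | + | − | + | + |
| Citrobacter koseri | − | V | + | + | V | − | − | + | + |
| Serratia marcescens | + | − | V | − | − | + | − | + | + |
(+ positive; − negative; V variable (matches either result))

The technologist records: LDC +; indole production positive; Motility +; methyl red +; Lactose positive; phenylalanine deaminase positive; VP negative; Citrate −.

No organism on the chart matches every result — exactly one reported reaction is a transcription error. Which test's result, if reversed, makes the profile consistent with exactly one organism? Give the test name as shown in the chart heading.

phenylalanine deaminase

As reported, no row in the chart matches all 8 reactions.
Reversing VP → still no organism matches.
Reversing LDC → still no organism matches.
Reversing Motility → still no organism matches.
Reversing methyl red → still no organism matches.
Reversing Lactose → still no organism matches.
Reversing phenylalanine deaminase (to −) → unique match: Escherichia coli.
Reversing Citrate → still no organism matches.
Reversing indole production → still no organism matches.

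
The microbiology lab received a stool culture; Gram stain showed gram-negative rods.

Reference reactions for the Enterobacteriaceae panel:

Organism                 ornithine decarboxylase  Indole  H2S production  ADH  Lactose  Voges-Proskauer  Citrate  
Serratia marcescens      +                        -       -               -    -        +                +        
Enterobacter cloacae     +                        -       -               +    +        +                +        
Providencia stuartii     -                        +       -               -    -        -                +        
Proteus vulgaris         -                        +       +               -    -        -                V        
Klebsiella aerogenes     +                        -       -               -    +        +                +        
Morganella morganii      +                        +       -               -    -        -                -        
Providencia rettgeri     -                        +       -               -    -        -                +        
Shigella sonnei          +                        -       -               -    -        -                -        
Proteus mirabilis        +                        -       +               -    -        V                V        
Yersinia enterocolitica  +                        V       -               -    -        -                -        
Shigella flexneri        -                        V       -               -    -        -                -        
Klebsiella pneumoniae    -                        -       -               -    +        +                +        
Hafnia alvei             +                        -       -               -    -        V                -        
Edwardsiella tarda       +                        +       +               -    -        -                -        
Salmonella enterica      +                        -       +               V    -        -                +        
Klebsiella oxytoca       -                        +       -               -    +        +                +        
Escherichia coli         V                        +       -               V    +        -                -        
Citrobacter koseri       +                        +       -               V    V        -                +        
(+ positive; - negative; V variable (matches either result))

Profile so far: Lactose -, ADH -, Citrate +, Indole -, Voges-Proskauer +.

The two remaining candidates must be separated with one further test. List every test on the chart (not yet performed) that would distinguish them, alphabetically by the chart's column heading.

Citrate +: excludes 7 organisms — 11 left.
Lactose -: excludes Enterobacter cloacae, Klebsiella aerogenes, Klebsiella pneumoniae, Klebsiella oxytoca — 7 left.
Indole -: excludes Providencia stuartii, Proteus vulgaris, Providencia rettgeri, Citrobacter koseri — 3 left.
ADH -: all 3 remaining candidates are consistent.
Voges-Proskauer +: excludes Salmonella enterica — 2 left.
Two candidates remain: Proteus mirabilis and Serratia marcescens.
  ornithine decarboxylase: + vs + — same for both, does not separate.
  H2S production: Proteus mirabilis +, Serratia marcescens - — discriminates.

H2S production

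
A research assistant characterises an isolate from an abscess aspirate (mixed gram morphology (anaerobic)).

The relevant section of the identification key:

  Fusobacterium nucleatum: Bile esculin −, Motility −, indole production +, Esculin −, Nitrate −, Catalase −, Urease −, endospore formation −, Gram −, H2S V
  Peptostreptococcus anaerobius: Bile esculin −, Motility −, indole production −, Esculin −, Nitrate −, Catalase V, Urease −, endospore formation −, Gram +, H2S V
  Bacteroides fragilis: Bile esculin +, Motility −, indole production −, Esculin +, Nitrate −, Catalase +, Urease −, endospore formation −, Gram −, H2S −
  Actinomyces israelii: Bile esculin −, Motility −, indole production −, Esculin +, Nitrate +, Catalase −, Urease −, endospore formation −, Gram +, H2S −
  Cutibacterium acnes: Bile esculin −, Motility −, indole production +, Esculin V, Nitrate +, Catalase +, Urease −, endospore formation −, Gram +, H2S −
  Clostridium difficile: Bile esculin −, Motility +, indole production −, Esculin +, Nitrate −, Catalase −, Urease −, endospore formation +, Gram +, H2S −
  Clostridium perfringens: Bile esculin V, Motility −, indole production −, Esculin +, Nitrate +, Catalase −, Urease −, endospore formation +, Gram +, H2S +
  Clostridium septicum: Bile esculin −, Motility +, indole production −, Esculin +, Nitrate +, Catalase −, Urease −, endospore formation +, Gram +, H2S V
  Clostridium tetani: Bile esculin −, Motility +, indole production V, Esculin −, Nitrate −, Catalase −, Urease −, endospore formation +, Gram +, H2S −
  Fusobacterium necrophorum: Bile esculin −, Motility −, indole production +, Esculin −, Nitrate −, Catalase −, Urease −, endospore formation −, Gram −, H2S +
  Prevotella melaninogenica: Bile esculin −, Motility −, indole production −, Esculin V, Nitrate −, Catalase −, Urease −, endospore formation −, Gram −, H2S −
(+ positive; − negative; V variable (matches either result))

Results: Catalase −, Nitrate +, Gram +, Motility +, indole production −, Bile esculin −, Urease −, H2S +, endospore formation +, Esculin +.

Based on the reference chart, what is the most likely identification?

Clostridium septicum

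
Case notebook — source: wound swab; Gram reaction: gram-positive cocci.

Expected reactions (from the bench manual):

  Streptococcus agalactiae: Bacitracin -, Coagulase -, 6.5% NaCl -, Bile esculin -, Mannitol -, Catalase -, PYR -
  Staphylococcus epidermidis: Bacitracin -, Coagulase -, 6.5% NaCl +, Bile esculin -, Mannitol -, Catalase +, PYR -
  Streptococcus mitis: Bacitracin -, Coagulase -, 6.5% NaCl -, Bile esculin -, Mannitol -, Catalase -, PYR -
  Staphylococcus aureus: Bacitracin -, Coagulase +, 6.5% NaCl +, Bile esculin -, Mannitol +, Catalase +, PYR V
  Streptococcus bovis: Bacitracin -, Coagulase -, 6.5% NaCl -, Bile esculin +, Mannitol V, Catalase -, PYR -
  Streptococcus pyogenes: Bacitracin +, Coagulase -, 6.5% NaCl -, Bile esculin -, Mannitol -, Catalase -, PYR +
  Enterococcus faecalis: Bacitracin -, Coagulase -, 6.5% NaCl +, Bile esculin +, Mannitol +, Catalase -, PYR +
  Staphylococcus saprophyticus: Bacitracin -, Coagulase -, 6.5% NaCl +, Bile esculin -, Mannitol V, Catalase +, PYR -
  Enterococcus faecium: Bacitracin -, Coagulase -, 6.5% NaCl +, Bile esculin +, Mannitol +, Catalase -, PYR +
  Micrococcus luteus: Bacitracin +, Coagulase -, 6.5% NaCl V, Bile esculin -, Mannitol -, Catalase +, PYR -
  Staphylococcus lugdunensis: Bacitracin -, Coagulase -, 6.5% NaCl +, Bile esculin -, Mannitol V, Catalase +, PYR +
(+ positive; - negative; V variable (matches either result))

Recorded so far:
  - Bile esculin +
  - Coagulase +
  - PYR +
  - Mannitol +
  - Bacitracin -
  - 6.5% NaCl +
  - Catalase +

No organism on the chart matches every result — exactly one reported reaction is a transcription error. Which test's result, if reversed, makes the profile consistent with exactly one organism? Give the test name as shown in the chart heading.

As reported, no row in the chart matches all 7 reactions.
Reversing 6.5% NaCl → still no organism matches.
Reversing Catalase → still no organism matches.
Reversing Bile esculin (to -) → unique match: Staphylococcus aureus.
Reversing Coagulase → still no organism matches.
Reversing Bacitracin → still no organism matches.
Reversing PYR → still no organism matches.
Reversing Mannitol → still no organism matches.

Bile esculin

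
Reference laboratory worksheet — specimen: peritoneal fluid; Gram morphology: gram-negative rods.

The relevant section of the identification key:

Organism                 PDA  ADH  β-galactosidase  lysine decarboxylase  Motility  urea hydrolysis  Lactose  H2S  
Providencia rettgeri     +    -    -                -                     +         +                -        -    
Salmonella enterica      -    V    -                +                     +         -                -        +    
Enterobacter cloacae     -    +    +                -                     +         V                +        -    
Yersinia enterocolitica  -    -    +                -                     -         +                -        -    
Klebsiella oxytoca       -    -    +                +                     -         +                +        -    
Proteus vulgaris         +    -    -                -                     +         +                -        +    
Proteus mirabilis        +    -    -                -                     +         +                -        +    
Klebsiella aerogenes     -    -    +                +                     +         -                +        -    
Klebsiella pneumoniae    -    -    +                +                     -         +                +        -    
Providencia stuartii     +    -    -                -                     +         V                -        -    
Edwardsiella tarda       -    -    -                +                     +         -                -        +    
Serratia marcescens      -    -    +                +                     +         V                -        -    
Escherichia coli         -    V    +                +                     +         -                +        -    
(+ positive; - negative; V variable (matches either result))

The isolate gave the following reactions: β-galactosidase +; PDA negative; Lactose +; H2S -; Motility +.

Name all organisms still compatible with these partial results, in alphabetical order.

Enterobacter cloacae, Escherichia coli, Klebsiella aerogenes

H2S -: excludes Salmonella enterica, Proteus vulgaris, Proteus mirabilis, Edwardsiella tarda — 9 left.
PDA -: excludes Providencia rettgeri, Providencia stuartii — 7 left.
Lactose +: excludes Yersinia enterocolitica, Serratia marcescens — 5 left.
β-galactosidase +: all 5 remaining candidates are consistent.
Motility +: excludes Klebsiella oxytoca, Klebsiella pneumoniae — 3 left.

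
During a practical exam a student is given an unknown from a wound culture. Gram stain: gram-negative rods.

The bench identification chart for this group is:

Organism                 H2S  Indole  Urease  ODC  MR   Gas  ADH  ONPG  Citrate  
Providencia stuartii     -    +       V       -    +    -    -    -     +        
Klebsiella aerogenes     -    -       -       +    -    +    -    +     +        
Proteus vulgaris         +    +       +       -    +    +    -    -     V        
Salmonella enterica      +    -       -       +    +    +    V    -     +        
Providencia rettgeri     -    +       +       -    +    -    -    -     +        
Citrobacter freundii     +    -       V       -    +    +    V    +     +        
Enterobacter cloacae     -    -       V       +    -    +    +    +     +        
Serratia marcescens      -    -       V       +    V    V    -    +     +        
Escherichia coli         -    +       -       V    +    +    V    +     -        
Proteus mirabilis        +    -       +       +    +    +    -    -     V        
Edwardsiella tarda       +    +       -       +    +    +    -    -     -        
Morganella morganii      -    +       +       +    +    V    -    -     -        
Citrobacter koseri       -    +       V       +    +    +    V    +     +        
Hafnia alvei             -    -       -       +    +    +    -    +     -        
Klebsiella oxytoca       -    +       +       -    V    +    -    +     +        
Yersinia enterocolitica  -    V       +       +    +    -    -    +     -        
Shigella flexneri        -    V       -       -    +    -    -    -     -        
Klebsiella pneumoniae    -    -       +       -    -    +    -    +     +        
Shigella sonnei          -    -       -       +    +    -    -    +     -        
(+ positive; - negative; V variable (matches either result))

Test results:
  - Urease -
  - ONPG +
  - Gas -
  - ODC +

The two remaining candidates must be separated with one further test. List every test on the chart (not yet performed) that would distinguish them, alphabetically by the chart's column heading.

Citrate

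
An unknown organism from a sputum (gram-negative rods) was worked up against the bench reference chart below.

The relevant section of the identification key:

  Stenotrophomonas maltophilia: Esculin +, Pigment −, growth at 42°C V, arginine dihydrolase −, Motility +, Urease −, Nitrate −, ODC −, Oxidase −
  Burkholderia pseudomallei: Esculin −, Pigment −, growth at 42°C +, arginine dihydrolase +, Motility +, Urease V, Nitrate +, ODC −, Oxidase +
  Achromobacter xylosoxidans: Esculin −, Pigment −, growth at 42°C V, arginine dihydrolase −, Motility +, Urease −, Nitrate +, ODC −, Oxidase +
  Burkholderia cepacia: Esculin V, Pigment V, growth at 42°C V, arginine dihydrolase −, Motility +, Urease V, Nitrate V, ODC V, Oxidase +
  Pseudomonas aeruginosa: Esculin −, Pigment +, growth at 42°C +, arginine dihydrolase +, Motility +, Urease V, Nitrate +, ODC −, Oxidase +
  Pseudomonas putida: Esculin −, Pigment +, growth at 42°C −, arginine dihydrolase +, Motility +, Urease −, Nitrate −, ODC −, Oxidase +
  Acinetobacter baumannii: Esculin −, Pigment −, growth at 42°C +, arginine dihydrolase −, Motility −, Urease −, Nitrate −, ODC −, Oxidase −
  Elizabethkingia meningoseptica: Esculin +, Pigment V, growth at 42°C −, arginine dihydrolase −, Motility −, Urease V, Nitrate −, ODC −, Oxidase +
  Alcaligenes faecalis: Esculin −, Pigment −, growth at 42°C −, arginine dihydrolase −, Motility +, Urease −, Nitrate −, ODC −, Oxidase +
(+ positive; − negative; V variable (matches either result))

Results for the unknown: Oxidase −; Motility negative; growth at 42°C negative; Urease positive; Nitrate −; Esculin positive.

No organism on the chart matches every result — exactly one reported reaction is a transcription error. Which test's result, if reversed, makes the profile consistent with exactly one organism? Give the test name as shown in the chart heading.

Oxidase

As reported, no row in the chart matches all 6 reactions.
Reversing growth at 42°C → still no organism matches.
Reversing Urease → still no organism matches.
Reversing Esculin → still no organism matches.
Reversing Motility → still no organism matches.
Reversing Nitrate → still no organism matches.
Reversing Oxidase (to +) → unique match: Elizabethkingia meningoseptica.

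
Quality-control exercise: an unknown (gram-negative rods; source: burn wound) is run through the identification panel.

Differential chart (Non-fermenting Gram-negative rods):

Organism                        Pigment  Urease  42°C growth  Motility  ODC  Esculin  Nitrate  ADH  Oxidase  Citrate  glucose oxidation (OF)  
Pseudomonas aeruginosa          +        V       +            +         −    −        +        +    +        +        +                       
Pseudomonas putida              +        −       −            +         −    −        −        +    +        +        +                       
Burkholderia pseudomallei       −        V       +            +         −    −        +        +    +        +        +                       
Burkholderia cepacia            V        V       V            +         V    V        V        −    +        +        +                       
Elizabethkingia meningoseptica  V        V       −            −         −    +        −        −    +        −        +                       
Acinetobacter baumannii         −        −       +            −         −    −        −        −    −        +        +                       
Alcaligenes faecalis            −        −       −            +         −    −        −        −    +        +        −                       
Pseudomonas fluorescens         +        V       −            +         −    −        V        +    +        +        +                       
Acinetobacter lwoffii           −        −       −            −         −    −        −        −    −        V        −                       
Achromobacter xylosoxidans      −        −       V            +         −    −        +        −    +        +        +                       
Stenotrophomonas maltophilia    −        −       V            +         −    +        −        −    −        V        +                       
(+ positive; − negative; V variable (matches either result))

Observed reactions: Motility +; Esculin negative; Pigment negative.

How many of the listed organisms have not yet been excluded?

Motility +: excludes Elizabethkingia meningoseptica, Acinetobacter baumannii, Acinetobacter lwoffii — 8 left.
Esculin −: excludes Stenotrophomonas maltophilia — 7 left.
Pigment −: excludes Pseudomonas aeruginosa, Pseudomonas putida, Pseudomonas fluorescens — 4 left.
Still consistent: Achromobacter xylosoxidans, Alcaligenes faecalis, Burkholderia cepacia, Burkholderia pseudomallei.

4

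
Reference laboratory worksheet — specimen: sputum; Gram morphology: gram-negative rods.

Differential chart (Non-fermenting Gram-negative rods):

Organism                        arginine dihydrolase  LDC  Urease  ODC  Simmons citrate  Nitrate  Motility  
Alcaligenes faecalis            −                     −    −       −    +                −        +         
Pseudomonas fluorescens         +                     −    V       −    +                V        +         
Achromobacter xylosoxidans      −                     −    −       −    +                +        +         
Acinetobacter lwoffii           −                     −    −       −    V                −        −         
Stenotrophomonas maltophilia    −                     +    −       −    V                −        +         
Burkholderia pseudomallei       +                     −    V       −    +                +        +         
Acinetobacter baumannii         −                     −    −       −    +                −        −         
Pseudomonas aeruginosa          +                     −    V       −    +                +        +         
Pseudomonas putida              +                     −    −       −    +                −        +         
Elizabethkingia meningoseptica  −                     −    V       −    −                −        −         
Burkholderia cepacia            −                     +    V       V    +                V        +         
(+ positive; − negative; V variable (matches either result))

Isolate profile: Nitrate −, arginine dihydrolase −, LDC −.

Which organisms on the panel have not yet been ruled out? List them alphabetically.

LDC −: excludes Stenotrophomonas maltophilia, Burkholderia cepacia — 9 left.
Nitrate −: excludes Achromobacter xylosoxidans, Burkholderia pseudomallei, Pseudomonas aeruginosa — 6 left.
arginine dihydrolase −: excludes Pseudomonas fluorescens, Pseudomonas putida — 4 left.

Acinetobacter baumannii, Acinetobacter lwoffii, Alcaligenes faecalis, Elizabethkingia meningoseptica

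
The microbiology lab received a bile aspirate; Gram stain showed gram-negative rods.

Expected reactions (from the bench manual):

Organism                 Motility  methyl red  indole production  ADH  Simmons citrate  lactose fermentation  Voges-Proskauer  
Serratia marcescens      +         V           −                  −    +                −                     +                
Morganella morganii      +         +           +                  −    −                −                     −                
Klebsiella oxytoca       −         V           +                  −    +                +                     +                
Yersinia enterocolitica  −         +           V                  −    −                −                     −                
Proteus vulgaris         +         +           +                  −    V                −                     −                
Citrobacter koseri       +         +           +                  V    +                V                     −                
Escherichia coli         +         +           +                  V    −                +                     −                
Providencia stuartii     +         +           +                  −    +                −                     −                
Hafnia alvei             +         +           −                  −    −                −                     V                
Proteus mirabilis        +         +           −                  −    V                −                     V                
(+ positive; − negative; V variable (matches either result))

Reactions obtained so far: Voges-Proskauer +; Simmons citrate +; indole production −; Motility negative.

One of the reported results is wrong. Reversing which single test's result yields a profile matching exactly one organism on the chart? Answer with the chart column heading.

indole production

As reported, no row in the chart matches all 4 reactions.
Reversing Simmons citrate → still no organism matches.
Reversing Motility → 2 organisms match (not unique).
Reversing Voges-Proskauer → still no organism matches.
Reversing indole production (to +) → unique match: Klebsiella oxytoca.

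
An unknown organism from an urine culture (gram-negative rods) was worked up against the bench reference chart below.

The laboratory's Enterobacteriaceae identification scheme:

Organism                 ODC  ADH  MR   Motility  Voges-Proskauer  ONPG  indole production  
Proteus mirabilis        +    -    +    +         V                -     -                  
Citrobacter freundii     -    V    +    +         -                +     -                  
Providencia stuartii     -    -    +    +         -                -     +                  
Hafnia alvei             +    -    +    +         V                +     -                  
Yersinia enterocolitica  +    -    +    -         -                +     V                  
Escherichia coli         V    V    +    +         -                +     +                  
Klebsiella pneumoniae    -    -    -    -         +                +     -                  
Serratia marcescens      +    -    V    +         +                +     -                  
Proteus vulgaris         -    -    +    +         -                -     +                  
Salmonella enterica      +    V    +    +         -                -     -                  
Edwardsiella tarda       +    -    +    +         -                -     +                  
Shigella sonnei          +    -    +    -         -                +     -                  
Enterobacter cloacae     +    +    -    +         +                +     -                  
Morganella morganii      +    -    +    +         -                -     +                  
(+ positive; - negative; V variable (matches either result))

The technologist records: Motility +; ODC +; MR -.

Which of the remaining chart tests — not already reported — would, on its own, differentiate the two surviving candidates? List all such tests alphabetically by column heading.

ADH

MR -: excludes 11 organisms — 3 left.
ODC +: excludes Klebsiella pneumoniae — 2 left.
Motility +: all 2 remaining candidates are consistent.
Two candidates remain: Enterobacter cloacae and Serratia marcescens.
  ADH: Enterobacter cloacae +, Serratia marcescens - — discriminates.
  Voges-Proskauer: + vs + — same for both, does not separate.
  ONPG: + vs + — same for both, does not separate.
  indole production: - vs - — same for both, does not separate.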